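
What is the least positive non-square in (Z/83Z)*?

2

(2/83) = −1, so 2 is the smallest positive non-residue mod 83.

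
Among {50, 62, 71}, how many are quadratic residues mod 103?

1

(50/103) = +1 → QR.
(62/103) = -1 → non-residue.
(71/103) = -1 → non-residue.
Total quadratic residues among the 3: 1.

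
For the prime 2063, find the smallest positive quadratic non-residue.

5

(2/2063) = +1, so 2 is a residue.
(3/2063) = +1, so 3 is a residue.
(4/2063) = +1, so 4 is a residue.
(5/2063) = −1, so 5 is the smallest positive non-residue mod 2063.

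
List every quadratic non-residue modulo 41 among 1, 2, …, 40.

3, 6, 7, 11, 12, 13, 14, 15, 17, 19, 22, 24, 26, 27, 28, 29, 30, 34, 35, 38

Square k = 1,…,20 (k and 41−k give the same square):
1²=1, 2²=4, 3²=9, 4²=16, 5²=25, 6²=36, 7²≡8, 8²≡23, 9²≡40, 10²≡18, 11²≡39, 12²≡21, 13²≡5, 14²≡32, 15²≡20, 16²≡10, 17²≡2, 18²≡37, 19²≡33, 20²≡31 (mod 41).
The residues are {1, 2, 4, 5, 8, 9, 10, 16, 18, 20, 21, 23, 25, 31, 32, 33, 36, 37, 39, 40}; the non-residues are the remaining 20 nonzero classes.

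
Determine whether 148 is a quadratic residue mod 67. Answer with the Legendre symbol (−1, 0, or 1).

1

First reduce: 148 ≡ 14 (mod 67).
Pull out 2: since 67 ≡ 3 (mod 8), (2/67) = -1.
Reciprocity: 7 ≡ 3 and 67 ≡ 3 (mod 4), so (7/67) = −(67/7).
Reduce top mod 7: now compute (4/7).
Pull out 2^2: since 7 ≡ 7 (mod 8), (2/7) = +1, so (2/7)^2 = +1.
Reached (1/7) = 1. Collecting the sign flips along the way, the symbol is +1.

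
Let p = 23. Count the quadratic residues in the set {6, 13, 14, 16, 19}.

(6/23) = +1 → QR.
(13/23) = +1 → QR.
(14/23) = -1 → non-residue.
(16/23) = +1 → QR.
(19/23) = -1 → non-residue.
Total quadratic residues among the 5: 3.

3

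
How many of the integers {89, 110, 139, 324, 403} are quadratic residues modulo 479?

5

(89/479) = +1 → QR.
(110/479) = +1 → QR.
(139/479) = +1 → QR.
(324/479) = +1 → QR.
(403/479) = +1 → QR.
Total quadratic residues among the 5: 5.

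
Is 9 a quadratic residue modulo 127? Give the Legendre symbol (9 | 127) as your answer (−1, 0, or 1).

1

Reciprocity: 9 ≡ 1 and 127 ≡ 3 (mod 4), so (9/127) = +(127/9).
Reduce top mod 9: now compute (1/9).
Reached (1/9) = 1. Collecting the sign flips along the way, the symbol is +1.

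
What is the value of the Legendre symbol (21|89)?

Reciprocity: 21 ≡ 1 and 89 ≡ 1 (mod 4), so (21/89) = +(89/21).
Reduce top mod 21: now compute (5/21).
Reciprocity: 5 ≡ 1 and 21 ≡ 1 (mod 4), so (5/21) = +(21/5).
Reduce top mod 5: now compute (1/5).
Reached (1/5) = 1. Collecting the sign flips along the way, the symbol is +1.

1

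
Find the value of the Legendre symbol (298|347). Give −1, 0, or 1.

-1

Euler's criterion: (298/347) ≡ 298^173 (mod 347).
298^2 ≡ 319 (mod 347)
298^4 ≡ 90 (mod 347)
298^8 ≡ 119 (mod 347)
298^16 ≡ 281 (mod 347)
298^32 ≡ 192 (mod 347)
298^64 ≡ 82 (mod 347)
298^128 ≡ 131 (mod 347)
298^173 = 298^(128+32+8+4+1) ≡ 346 (mod 347).
Result is 346 ≡ −1, so (298/347) = −1.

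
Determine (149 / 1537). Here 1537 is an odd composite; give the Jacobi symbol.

1

Reciprocity: 149 ≡ 1 and 1537 ≡ 1 (mod 4), so (149/1537) = +(1537/149).
Reduce top mod 149: now compute (47/149).
Reciprocity: 47 ≡ 3 and 149 ≡ 1 (mod 4), so (47/149) = +(149/47).
Reduce top mod 47: now compute (8/47).
Pull out 2^3: since 47 ≡ 7 (mod 8), (2/47) = +1, so (2/47)^3 = +1.
Reached (1/47) = 1. Collecting the sign flips along the way, the symbol is +1.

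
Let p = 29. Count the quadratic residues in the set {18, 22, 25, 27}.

2

(18/29) = -1 → non-residue.
(22/29) = +1 → QR.
(25/29) = +1 → QR.
(27/29) = -1 → non-residue.
Total quadratic residues among the 4: 2.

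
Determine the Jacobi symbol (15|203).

Reciprocity: 15 ≡ 3 and 203 ≡ 3 (mod 4), so (15/203) = −(203/15).
Reduce top mod 15: now compute (8/15).
Pull out 2^3: since 15 ≡ 7 (mod 8), (2/15) = +1, so (2/15)^3 = +1.
Reached (1/15) = 1. Collecting the sign flips along the way, the symbol is -1.

-1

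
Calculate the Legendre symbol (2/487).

Euler's criterion: (2/487) ≡ 2^243 (mod 487).
2^2 ≡ 4 (mod 487)
2^4 ≡ 16 (mod 487)
2^8 ≡ 256 (mod 487)
2^16 ≡ 278 (mod 487)
2^32 ≡ 338 (mod 487)
2^64 ≡ 286 (mod 487)
2^128 ≡ 467 (mod 487)
2^243 = 2^(128+64+32+16+2+1) ≡ 1 (mod 487).
Result is 1, so (2/487) = 1.

1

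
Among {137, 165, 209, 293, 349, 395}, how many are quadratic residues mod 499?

4

(137/499) = +1 → QR.
(165/499) = +1 → QR.
(209/499) = +1 → QR.
(293/499) = +1 → QR.
(349/499) = -1 → non-residue.
(395/499) = -1 → non-residue.
Total quadratic residues among the 6: 4.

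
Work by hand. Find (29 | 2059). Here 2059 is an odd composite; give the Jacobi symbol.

0

Reciprocity: 29 ≡ 1 and 2059 ≡ 3 (mod 4), so (29/2059) = +(2059/29).
Reduce top mod 29: now compute (0/29).
Top reduces to 0: gcd > 1, so the symbol is 0.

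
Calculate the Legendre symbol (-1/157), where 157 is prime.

1

Euler's criterion: (-1/157) ≡ 156^78 (mod 157).
156^2 ≡ 1 (mod 157)
156^4 ≡ 1 (mod 157)
156^8 ≡ 1 (mod 157)
156^16 ≡ 1 (mod 157)
156^32 ≡ 1 (mod 157)
156^64 ≡ 1 (mod 157)
156^78 = 156^(64+8+4+2) ≡ 1 (mod 157).
Result is 1, so (-1/157) = 1.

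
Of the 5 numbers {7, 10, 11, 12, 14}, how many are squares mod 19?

2

(7/19) = +1 → QR.
(10/19) = -1 → non-residue.
(11/19) = +1 → QR.
(12/19) = -1 → non-residue.
(14/19) = -1 → non-residue.
Total quadratic residues among the 5: 2.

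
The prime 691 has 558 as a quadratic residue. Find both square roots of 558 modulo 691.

Since 691 ≡ 3 (mod 4), a square root of 558 is 558^((691+1)/4) = 558^173 mod 691.
Repeated squaring: 558^2≡414, 558^4≡28, 558^8≡93, 558^16≡357, 558^32≡305, 558^64≡431, 558^128≡573 (mod 691).
558^173 = 558^(128+32+8+4+1) ≡ 577 (mod 691).
Check: 577² = 332929 ≡ 558 (mod 691). The two roots are 114 and 577.

114, 577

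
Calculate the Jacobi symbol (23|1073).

-1

Reciprocity: 23 ≡ 3 and 1073 ≡ 1 (mod 4), so (23/1073) = +(1073/23).
Reduce top mod 23: now compute (15/23).
Reciprocity: 15 ≡ 3 and 23 ≡ 3 (mod 4), so (15/23) = −(23/15).
Reduce top mod 15: now compute (8/15).
Pull out 2^3: since 15 ≡ 7 (mod 8), (2/15) = +1, so (2/15)^3 = +1.
Reached (1/15) = 1. Collecting the sign flips along the way, the symbol is -1.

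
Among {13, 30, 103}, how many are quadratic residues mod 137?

(13/137) = -1 → non-residue.
(30/137) = +1 → QR.
(103/137) = +1 → QR.
Total quadratic residues among the 3: 2.

2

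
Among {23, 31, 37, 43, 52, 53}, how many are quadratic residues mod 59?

1

(23/59) = -1 → non-residue.
(31/59) = -1 → non-residue.
(37/59) = -1 → non-residue.
(43/59) = -1 → non-residue.
(52/59) = -1 → non-residue.
(53/59) = +1 → QR.
Total quadratic residues among the 6: 1.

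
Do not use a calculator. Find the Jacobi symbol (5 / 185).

0

Reciprocity: 5 ≡ 1 and 185 ≡ 1 (mod 4), so (5/185) = +(185/5).
Reduce top mod 5: now compute (0/5).
Top reduces to 0: gcd > 1, so the symbol is 0.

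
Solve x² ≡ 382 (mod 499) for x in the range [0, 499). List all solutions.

222, 277

Since 499 ≡ 3 (mod 4), a square root of 382 is 382^((499+1)/4) = 382^125 mod 499.
Repeated squaring: 382^2≡216, 382^4≡249, 382^8≡125, 382^16≡156, 382^32≡384, 382^64≡251 (mod 499).
382^125 = 382^(64+32+16+8+4+1) ≡ 277 (mod 499).
Check: 277² = 76729 ≡ 382 (mod 499). The two roots are 222 and 277.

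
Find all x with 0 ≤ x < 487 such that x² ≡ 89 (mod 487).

24, 463

Since 487 ≡ 3 (mod 4), a square root of 89 is 89^((487+1)/4) = 89^122 mod 487.
Repeated squaring: 89^2≡129, 89^4≡83, 89^8≡71, 89^16≡171, 89^32≡21, 89^64≡441 (mod 487).
89^122 = 89^(64+32+16+8+2) ≡ 463 (mod 487).
Check: 463² = 214369 ≡ 89 (mod 487). The two roots are 24 and 463.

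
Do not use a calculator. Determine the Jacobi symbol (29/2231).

-1

Reciprocity: 29 ≡ 1 and 2231 ≡ 3 (mod 4), so (29/2231) = +(2231/29).
Reduce top mod 29: now compute (27/29).
Reciprocity: 27 ≡ 3 and 29 ≡ 1 (mod 4), so (27/29) = +(29/27).
Reduce top mod 27: now compute (2/27).
Pull out 2: since 27 ≡ 3 (mod 8), (2/27) = -1.
Reached (1/27) = 1. Collecting the sign flips along the way, the symbol is -1.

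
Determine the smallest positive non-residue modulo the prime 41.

3

(2/41) = +1, so 2 is a residue.
(3/41) = −1, so 3 is the smallest positive non-residue mod 41.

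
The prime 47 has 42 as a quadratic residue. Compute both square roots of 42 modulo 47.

Since 47 ≡ 3 (mod 4), a square root of 42 is 42^((47+1)/4) = 42^12 mod 47.
Repeated squaring: 42^2≡25, 42^4≡14, 42^8≡8 (mod 47).
42^12 = 42^(8+4) ≡ 18 (mod 47).
Check: 18² = 324 ≡ 42 (mod 47). The two roots are 18 and 29.

18, 29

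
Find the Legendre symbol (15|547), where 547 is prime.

1

Euler's criterion: (15/547) ≡ 15^273 (mod 547).
15^2 ≡ 225 (mod 547)
15^4 ≡ 301 (mod 547)
15^8 ≡ 346 (mod 547)
15^16 ≡ 470 (mod 547)
15^32 ≡ 459 (mod 547)
15^64 ≡ 86 (mod 547)
15^128 ≡ 285 (mod 547)
15^256 ≡ 269 (mod 547)
15^273 = 15^(256+16+1) ≡ 1 (mod 547).
Result is 1, so (15/547) = 1.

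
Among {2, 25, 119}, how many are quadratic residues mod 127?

2

(2/127) = +1 → QR.
(25/127) = +1 → QR.
(119/127) = -1 → non-residue.
Total quadratic residues among the 3: 2.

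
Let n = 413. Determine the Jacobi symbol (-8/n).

-1

First reduce: -8 ≡ 405 (mod 413).
Reciprocity: 405 ≡ 1 and 413 ≡ 1 (mod 4), so (405/413) = +(413/405).
Reduce top mod 405: now compute (8/405).
Pull out 2^3: since 405 ≡ 5 (mod 8), (2/405) = -1, so (2/405)^3 = -1.
Reached (1/405) = 1. Collecting the sign flips along the way, the symbol is -1.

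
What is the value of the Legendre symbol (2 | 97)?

Pull out 2: since 97 ≡ 1 (mod 8), (2/97) = +1.
Reached (1/97) = 1. Collecting the sign flips along the way, the symbol is +1.

1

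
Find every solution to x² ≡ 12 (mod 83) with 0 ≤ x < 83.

Since 83 ≡ 3 (mod 4), a square root of 12 is 12^((83+1)/4) = 12^21 mod 83.
Repeated squaring: 12^2≡61, 12^4≡69, 12^8≡30, 12^16≡70 (mod 83).
12^21 = 12^(16+4+1) ≡ 26 (mod 83).
Check: 26² = 676 ≡ 12 (mod 83). The two roots are 26 and 57.

26, 57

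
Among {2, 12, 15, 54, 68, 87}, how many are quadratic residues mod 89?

(2/89) = +1 → QR.
(12/89) = -1 → non-residue.
(15/89) = -1 → non-residue.
(54/89) = -1 → non-residue.
(68/89) = +1 → QR.
(87/89) = +1 → QR.
Total quadratic residues among the 6: 3.

3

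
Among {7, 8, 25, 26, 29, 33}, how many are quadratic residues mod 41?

3

(7/41) = -1 → non-residue.
(8/41) = +1 → QR.
(25/41) = +1 → QR.
(26/41) = -1 → non-residue.
(29/41) = -1 → non-residue.
(33/41) = +1 → QR.
Total quadratic residues among the 6: 3.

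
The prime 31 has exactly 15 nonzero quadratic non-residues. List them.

Square k = 1,…,15 (k and 31−k give the same square):
1²=1, 2²=4, 3²=9, 4²=16, 5²=25, 6²≡5, 7²≡18, 8²≡2, 9²≡19, 10²≡7, 11²≡28, 12²≡20, 13²≡14, 14²≡10, 15²≡8 (mod 31).
The residues are {1, 2, 4, 5, 7, 8, 9, 10, 14, 16, 18, 19, 20, 25, 28}; the non-residues are the remaining 15 nonzero classes.

3 6 11 12 13 15 17 21 22 23 24 26 27 29 30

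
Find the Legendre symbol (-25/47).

Euler's criterion: (-25/47) ≡ 22^23 (mod 47).
22^2 ≡ 14 (mod 47)
22^4 ≡ 8 (mod 47)
22^8 ≡ 17 (mod 47)
22^16 ≡ 7 (mod 47)
22^23 = 22^(16+4+2+1) ≡ 46 (mod 47).
Result is 46 ≡ −1, so (-25/47) = −1.

-1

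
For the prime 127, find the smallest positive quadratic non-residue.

3

(2/127) = +1, so 2 is a residue.
(3/127) = −1, so 3 is the smallest positive non-residue mod 127.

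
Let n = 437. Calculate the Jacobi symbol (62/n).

1

Pull out 2: since 437 ≡ 5 (mod 8), (2/437) = -1.
Reciprocity: 31 ≡ 3 and 437 ≡ 1 (mod 4), so (31/437) = +(437/31).
Reduce top mod 31: now compute (3/31).
Reciprocity: 3 ≡ 3 and 31 ≡ 3 (mod 4), so (3/31) = −(31/3).
Reduce top mod 3: now compute (1/3).
Reached (1/3) = 1. Collecting the sign flips along the way, the symbol is +1.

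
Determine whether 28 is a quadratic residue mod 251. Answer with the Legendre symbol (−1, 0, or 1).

Pull out 2^2: since 251 ≡ 3 (mod 8), (2/251) = -1, so (2/251)^2 = +1.
Reciprocity: 7 ≡ 3 and 251 ≡ 3 (mod 4), so (7/251) = −(251/7).
Reduce top mod 7: now compute (6/7).
Pull out 2: since 7 ≡ 7 (mod 8), (2/7) = +1.
Reciprocity: 3 ≡ 3 and 7 ≡ 3 (mod 4), so (3/7) = −(7/3).
Reduce top mod 3: now compute (1/3).
Reached (1/3) = 1. Collecting the sign flips along the way, the symbol is +1.

1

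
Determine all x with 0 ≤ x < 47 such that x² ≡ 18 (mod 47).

Since 47 ≡ 3 (mod 4), a square root of 18 is 18^((47+1)/4) = 18^12 mod 47.
Repeated squaring: 18^2≡42, 18^4≡25, 18^8≡14 (mod 47).
18^12 = 18^(8+4) ≡ 21 (mod 47).
Check: 21² = 441 ≡ 18 (mod 47). The two roots are 21 and 26.

21, 26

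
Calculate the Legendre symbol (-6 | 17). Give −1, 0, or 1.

-1

First reduce: -6 ≡ 11 (mod 17).
Reciprocity: 11 ≡ 3 and 17 ≡ 1 (mod 4), so (11/17) = +(17/11).
Reduce top mod 11: now compute (6/11).
Pull out 2: since 11 ≡ 3 (mod 8), (2/11) = -1.
Reciprocity: 3 ≡ 3 and 11 ≡ 3 (mod 4), so (3/11) = −(11/3).
Reduce top mod 3: now compute (2/3).
Pull out 2: since 3 ≡ 3 (mod 8), (2/3) = -1.
Reached (1/3) = 1. Collecting the sign flips along the way, the symbol is -1.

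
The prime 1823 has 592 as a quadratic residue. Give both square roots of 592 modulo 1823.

850, 973

Since 1823 ≡ 3 (mod 4), a square root of 592 is 592^((1823+1)/4) = 592^456 mod 1823.
Repeated squaring: 592^2≡448, 592^4≡174, 592^8≡1108, 592^16≡785, 592^32≡51, 592^64≡778, 592^128≡48, 592^256≡481 (mod 1823).
592^456 = 592^(256+128+64+8) ≡ 850 (mod 1823).
Check: 850² = 722500 ≡ 592 (mod 1823). The two roots are 850 and 973.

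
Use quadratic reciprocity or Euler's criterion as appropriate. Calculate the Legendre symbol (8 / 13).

Pull out 2^3: since 13 ≡ 5 (mod 8), (2/13) = -1, so (2/13)^3 = -1.
Reached (1/13) = 1. Collecting the sign flips along the way, the symbol is -1.

-1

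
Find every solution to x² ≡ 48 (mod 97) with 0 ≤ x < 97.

97 ≡ 1 (mod 4), so we find a root by search.
Trying successive values, 40² = 1600 ≡ 48 (mod 97). The other root is 97 − 40 = 57.

40, 57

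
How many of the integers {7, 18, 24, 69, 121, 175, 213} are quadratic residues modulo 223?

6

(7/223) = +1 → QR.
(18/223) = +1 → QR.
(24/223) = -1 → non-residue.
(69/223) = +1 → QR.
(121/223) = +1 → QR.
(175/223) = +1 → QR.
(213/223) = +1 → QR.
Total quadratic residues among the 7: 6.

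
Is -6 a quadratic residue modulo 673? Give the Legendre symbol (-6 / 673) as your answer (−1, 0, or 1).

1

First reduce: -6 ≡ 667 (mod 673).
Reciprocity: 667 ≡ 3 and 673 ≡ 1 (mod 4), so (667/673) = +(673/667).
Reduce top mod 667: now compute (6/667).
Pull out 2: since 667 ≡ 3 (mod 8), (2/667) = -1.
Reciprocity: 3 ≡ 3 and 667 ≡ 3 (mod 4), so (3/667) = −(667/3).
Reduce top mod 3: now compute (1/3).
Reached (1/3) = 1. Collecting the sign flips along the way, the symbol is +1.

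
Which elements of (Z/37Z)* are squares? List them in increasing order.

Square k = 1,…,18 (k and 37−k give the same square):
1²=1, 2²=4, 3²=9, 4²=16, 5²=25, 6²=36, 7²≡12, 8²≡27, 9²≡7, 10²≡26, 11²≡10, 12²≡33, 13²≡21, 14²≡11, 15²≡3, 16²≡34, 17²≡30, 18²≡28 (mod 37).
So the quadratic residues mod 37 are {1, 3, 4, 7, 9, 10, 11, 12, 16, 21, 25, 26, 27, 28, 30, 33, 34, 36}.

1,3,4,7,9,10,11,12,16,21,25,26,27,28,30,33,34,36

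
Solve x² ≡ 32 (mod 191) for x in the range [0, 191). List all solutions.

Since 191 ≡ 3 (mod 4), a square root of 32 is 32^((191+1)/4) = 32^48 mod 191.
Repeated squaring: 32^2≡69, 32^4≡177, 32^8≡5, 32^16≡25, 32^32≡52 (mod 191).
32^48 = 32^(32+16) ≡ 154 (mod 191).
Check: 154² = 23716 ≡ 32 (mod 191). The two roots are 37 and 154.

37, 154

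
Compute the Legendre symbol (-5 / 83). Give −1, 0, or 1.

Euler's criterion: (-5/83) ≡ 78^41 (mod 83).
78^2 ≡ 25 (mod 83)
78^4 ≡ 44 (mod 83)
78^8 ≡ 27 (mod 83)
78^16 ≡ 65 (mod 83)
78^32 ≡ 75 (mod 83)
78^41 = 78^(32+8+1) ≡ 1 (mod 83).
Result is 1, so (-5/83) = 1.

1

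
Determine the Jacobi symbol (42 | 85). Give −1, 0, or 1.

Pull out 2: since 85 ≡ 5 (mod 8), (2/85) = -1.
Reciprocity: 21 ≡ 1 and 85 ≡ 1 (mod 4), so (21/85) = +(85/21).
Reduce top mod 21: now compute (1/21).
Reached (1/21) = 1. Collecting the sign flips along the way, the symbol is -1.

-1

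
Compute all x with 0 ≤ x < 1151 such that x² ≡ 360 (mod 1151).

Since 1151 ≡ 3 (mod 4), a square root of 360 is 360^((1151+1)/4) = 360^288 mod 1151.
Repeated squaring: 360^2≡688, 360^4≡283, 360^8≡670, 360^16≡10, 360^32≡100, 360^64≡792, 360^128≡1120, 360^256≡961 (mod 1151).
360^288 = 360^(256+32) ≡ 567 (mod 1151).
Check: 567² = 321489 ≡ 360 (mod 1151). The two roots are 567 and 584.

567, 584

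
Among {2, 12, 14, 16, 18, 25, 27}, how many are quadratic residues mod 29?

2

(2/29) = -1 → non-residue.
(12/29) = -1 → non-residue.
(14/29) = -1 → non-residue.
(16/29) = +1 → QR.
(18/29) = -1 → non-residue.
(25/29) = +1 → QR.
(27/29) = -1 → non-residue.
Total quadratic residues among the 7: 2.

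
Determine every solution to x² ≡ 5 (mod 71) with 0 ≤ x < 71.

Since 71 ≡ 3 (mod 4), a square root of 5 is 5^((71+1)/4) = 5^18 mod 71.
Repeated squaring: 5^2≡25, 5^4≡57, 5^8≡54, 5^16≡5 (mod 71).
5^18 = 5^(16+2) ≡ 54 (mod 71).
Check: 54² = 2916 ≡ 5 (mod 71). The two roots are 17 and 54.

17, 54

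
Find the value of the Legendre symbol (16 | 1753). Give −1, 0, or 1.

1

Pull out 2^4: since 1753 ≡ 1 (mod 8), (2/1753) = +1, so (2/1753)^4 = +1.
Reached (1/1753) = 1. Collecting the sign flips along the way, the symbol is +1.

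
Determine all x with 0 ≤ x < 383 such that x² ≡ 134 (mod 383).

30, 353

Since 383 ≡ 3 (mod 4), a square root of 134 is 134^((383+1)/4) = 134^96 mod 383.
Repeated squaring: 134^2≡338, 134^4≡110, 134^8≡227, 134^16≡207, 134^32≡336, 134^64≡294 (mod 383).
134^96 = 134^(64+32) ≡ 353 (mod 383).
Check: 353² = 124609 ≡ 134 (mod 383). The two roots are 30 and 353.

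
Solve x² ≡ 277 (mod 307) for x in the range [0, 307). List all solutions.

82, 225

Since 307 ≡ 3 (mod 4), a square root of 277 is 277^((307+1)/4) = 277^77 mod 307.
Repeated squaring: 277^2≡286, 277^4≡134, 277^8≡150, 277^16≡89, 277^32≡246, 277^64≡37 (mod 307).
277^77 = 277^(64+8+4+1) ≡ 225 (mod 307).
Check: 225² = 50625 ≡ 277 (mod 307). The two roots are 82 and 225.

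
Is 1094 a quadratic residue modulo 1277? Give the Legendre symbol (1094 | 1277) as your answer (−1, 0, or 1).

Pull out 2: since 1277 ≡ 5 (mod 8), (2/1277) = -1.
Reciprocity: 547 ≡ 3 and 1277 ≡ 1 (mod 4), so (547/1277) = +(1277/547).
Reduce top mod 547: now compute (183/547).
Reciprocity: 183 ≡ 3 and 547 ≡ 3 (mod 4), so (183/547) = −(547/183).
Reduce top mod 183: now compute (181/183).
Reciprocity: 181 ≡ 1 and 183 ≡ 3 (mod 4), so (181/183) = +(183/181).
Reduce top mod 181: now compute (2/181).
Pull out 2: since 181 ≡ 5 (mod 8), (2/181) = -1.
Reached (1/181) = 1. Collecting the sign flips along the way, the symbol is -1.

-1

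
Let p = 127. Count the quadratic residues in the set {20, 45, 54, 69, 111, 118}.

(20/127) = -1 → non-residue.
(45/127) = -1 → non-residue.
(54/127) = -1 → non-residue.
(69/127) = +1 → QR.
(111/127) = -1 → non-residue.
(118/127) = -1 → non-residue.
Total quadratic residues among the 6: 1.

1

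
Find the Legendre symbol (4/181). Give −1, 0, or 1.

Euler's criterion: (4/181) ≡ 4^90 (mod 181).
4^2 ≡ 16 (mod 181)
4^4 ≡ 75 (mod 181)
4^8 ≡ 14 (mod 181)
4^16 ≡ 15 (mod 181)
4^32 ≡ 44 (mod 181)
4^64 ≡ 126 (mod 181)
4^90 = 4^(64+16+8+2) ≡ 1 (mod 181).
Result is 1, so (4/181) = 1.

1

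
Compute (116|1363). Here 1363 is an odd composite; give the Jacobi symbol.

Pull out 2^2: since 1363 ≡ 3 (mod 8), (2/1363) = -1, so (2/1363)^2 = +1.
Reciprocity: 29 ≡ 1 and 1363 ≡ 3 (mod 4), so (29/1363) = +(1363/29).
Reduce top mod 29: now compute (0/29).
Top reduces to 0: gcd > 1, so the symbol is 0.

0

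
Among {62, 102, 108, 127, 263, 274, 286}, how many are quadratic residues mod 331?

3

(62/331) = -1 → non-residue.
(102/331) = +1 → QR.
(108/331) = -1 → non-residue.
(127/331) = +1 → QR.
(263/331) = -1 → non-residue.
(274/331) = +1 → QR.
(286/331) = -1 → non-residue.
Total quadratic residues among the 7: 3.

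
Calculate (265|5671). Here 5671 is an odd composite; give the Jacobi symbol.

Reciprocity: 265 ≡ 1 and 5671 ≡ 3 (mod 4), so (265/5671) = +(5671/265).
Reduce top mod 265: now compute (106/265).
Pull out 2: since 265 ≡ 1 (mod 8), (2/265) = +1.
Reciprocity: 53 ≡ 1 and 265 ≡ 1 (mod 4), so (53/265) = +(265/53).
Reduce top mod 53: now compute (0/53).
Top reduces to 0: gcd > 1, so the symbol is 0.

0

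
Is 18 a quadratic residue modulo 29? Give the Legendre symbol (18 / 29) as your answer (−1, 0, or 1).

-1

Euler's criterion: (18/29) ≡ 18^14 (mod 29).
18^2 ≡ 5 (mod 29)
18^4 ≡ 25 (mod 29)
18^8 ≡ 16 (mod 29)
18^14 = 18^(8+4+2) ≡ 28 (mod 29).
Result is 28 ≡ −1, so (18/29) = −1.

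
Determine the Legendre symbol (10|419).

-1

Pull out 2: since 419 ≡ 3 (mod 8), (2/419) = -1.
Reciprocity: 5 ≡ 1 and 419 ≡ 3 (mod 4), so (5/419) = +(419/5).
Reduce top mod 5: now compute (4/5).
Pull out 2^2: since 5 ≡ 5 (mod 8), (2/5) = -1, so (2/5)^2 = +1.
Reached (1/5) = 1. Collecting the sign flips along the way, the symbol is -1.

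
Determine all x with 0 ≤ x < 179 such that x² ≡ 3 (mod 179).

Since 179 ≡ 3 (mod 4), a square root of 3 is 3^((179+1)/4) = 3^45 mod 179.
Repeated squaring: 3^2≡9, 3^4≡81, 3^8≡117, 3^16≡85, 3^32≡65 (mod 179).
3^45 = 3^(32+8+4+1) ≡ 19 (mod 179).
Check: 19² = 361 ≡ 3 (mod 179). The two roots are 19 and 160.

19, 160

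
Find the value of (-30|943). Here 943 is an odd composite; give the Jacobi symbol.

First reduce: -30 ≡ 913 (mod 943).
Reciprocity: 913 ≡ 1 and 943 ≡ 3 (mod 4), so (913/943) = +(943/913).
Reduce top mod 913: now compute (30/913).
Pull out 2: since 913 ≡ 1 (mod 8), (2/913) = +1.
Reciprocity: 15 ≡ 3 and 913 ≡ 1 (mod 4), so (15/913) = +(913/15).
Reduce top mod 15: now compute (13/15).
Reciprocity: 13 ≡ 1 and 15 ≡ 3 (mod 4), so (13/15) = +(15/13).
Reduce top mod 13: now compute (2/13).
Pull out 2: since 13 ≡ 5 (mod 8), (2/13) = -1.
Reached (1/13) = 1. Collecting the sign flips along the way, the symbol is -1.

-1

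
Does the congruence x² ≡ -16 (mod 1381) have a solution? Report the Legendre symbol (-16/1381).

First reduce: -16 ≡ 1365 (mod 1381).
Reciprocity: 1365 ≡ 1 and 1381 ≡ 1 (mod 4), so (1365/1381) = +(1381/1365).
Reduce top mod 1365: now compute (16/1365).
Pull out 2^4: since 1365 ≡ 5 (mod 8), (2/1365) = -1, so (2/1365)^4 = +1.
Reached (1/1365) = 1. Collecting the sign flips along the way, the symbol is +1.

1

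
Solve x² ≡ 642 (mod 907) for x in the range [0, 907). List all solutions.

Since 907 ≡ 3 (mod 4), a square root of 642 is 642^((907+1)/4) = 642^227 mod 907.
Repeated squaring: 642^2≡386, 642^4≡248, 642^8≡735, 642^16≡560, 642^32≡685, 642^64≡306, 642^128≡215 (mod 907).
642^227 = 642^(128+64+32+2+1) ≡ 78 (mod 907).
Check: 78² = 6084 ≡ 642 (mod 907). The two roots are 78 and 829.

78, 829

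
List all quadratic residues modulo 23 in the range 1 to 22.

1 2 3 4 6 8 9 12 13 16 18

Square k = 1,…,11 (k and 23−k give the same square):
1²=1, 2²=4, 3²=9, 4²=16, 5²≡2, 6²≡13, 7²≡3, 8²≡18, 9²≡12, 10²≡8, 11²≡6 (mod 23).
So the quadratic residues mod 23 are {1, 2, 3, 4, 6, 8, 9, 12, 13, 16, 18}.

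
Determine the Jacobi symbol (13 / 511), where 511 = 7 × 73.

1

Reciprocity: 13 ≡ 1 and 511 ≡ 3 (mod 4), so (13/511) = +(511/13).
Reduce top mod 13: now compute (4/13).
Pull out 2^2: since 13 ≡ 5 (mod 8), (2/13) = -1, so (2/13)^2 = +1.
Reached (1/13) = 1. Collecting the sign flips along the way, the symbol is +1.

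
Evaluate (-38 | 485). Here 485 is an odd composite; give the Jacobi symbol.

First reduce: -38 ≡ 447 (mod 485).
Reciprocity: 447 ≡ 3 and 485 ≡ 1 (mod 4), so (447/485) = +(485/447).
Reduce top mod 447: now compute (38/447).
Pull out 2: since 447 ≡ 7 (mod 8), (2/447) = +1.
Reciprocity: 19 ≡ 3 and 447 ≡ 3 (mod 4), so (19/447) = −(447/19).
Reduce top mod 19: now compute (10/19).
Pull out 2: since 19 ≡ 3 (mod 8), (2/19) = -1.
Reciprocity: 5 ≡ 1 and 19 ≡ 3 (mod 4), so (5/19) = +(19/5).
Reduce top mod 5: now compute (4/5).
Pull out 2^2: since 5 ≡ 5 (mod 8), (2/5) = -1, so (2/5)^2 = +1.
Reached (1/5) = 1. Collecting the sign flips along the way, the symbol is +1.

1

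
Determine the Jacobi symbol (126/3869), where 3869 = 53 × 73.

Pull out 2: since 3869 ≡ 5 (mod 8), (2/3869) = -1.
Reciprocity: 63 ≡ 3 and 3869 ≡ 1 (mod 4), so (63/3869) = +(3869/63).
Reduce top mod 63: now compute (26/63).
Pull out 2: since 63 ≡ 7 (mod 8), (2/63) = +1.
Reciprocity: 13 ≡ 1 and 63 ≡ 3 (mod 4), so (13/63) = +(63/13).
Reduce top mod 13: now compute (11/13).
Reciprocity: 11 ≡ 3 and 13 ≡ 1 (mod 4), so (11/13) = +(13/11).
Reduce top mod 11: now compute (2/11).
Pull out 2: since 11 ≡ 3 (mod 8), (2/11) = -1.
Reached (1/11) = 1. Collecting the sign flips along the way, the symbol is +1.

1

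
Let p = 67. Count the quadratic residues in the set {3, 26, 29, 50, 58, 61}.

2

(3/67) = -1 → non-residue.
(26/67) = +1 → QR.
(29/67) = +1 → QR.
(50/67) = -1 → non-residue.
(58/67) = -1 → non-residue.
(61/67) = -1 → non-residue.
Total quadratic residues among the 6: 2.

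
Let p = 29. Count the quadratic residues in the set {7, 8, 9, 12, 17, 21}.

2

(7/29) = +1 → QR.
(8/29) = -1 → non-residue.
(9/29) = +1 → QR.
(12/29) = -1 → non-residue.
(17/29) = -1 → non-residue.
(21/29) = -1 → non-residue.
Total quadratic residues among the 6: 2.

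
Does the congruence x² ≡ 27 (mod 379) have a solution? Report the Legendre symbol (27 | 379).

Euler's criterion: (27/379) ≡ 27^189 (mod 379).
27^2 ≡ 350 (mod 379)
27^4 ≡ 83 (mod 379)
27^8 ≡ 67 (mod 379)
27^16 ≡ 320 (mod 379)
27^32 ≡ 70 (mod 379)
27^64 ≡ 352 (mod 379)
27^128 ≡ 350 (mod 379)
27^189 = 27^(128+32+16+8+4+1) ≡ 378 (mod 379).
Result is 378 ≡ −1, so (27/379) = −1.

-1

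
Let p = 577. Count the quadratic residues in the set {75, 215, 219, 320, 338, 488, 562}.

3

(75/577) = +1 → QR.
(215/577) = +1 → QR.
(219/577) = -1 → non-residue.
(320/577) = -1 → non-residue.
(338/577) = +1 → QR.
(488/577) = -1 → non-residue.
(562/577) = -1 → non-residue.
Total quadratic residues among the 7: 3.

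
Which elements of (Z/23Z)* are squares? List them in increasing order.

Square k = 1,…,11 (k and 23−k give the same square):
1²=1, 2²=4, 3²=9, 4²=16, 5²≡2, 6²≡13, 7²≡3, 8²≡18, 9²≡12, 10²≡8, 11²≡6 (mod 23).
So the quadratic residues mod 23 are {1, 2, 3, 4, 6, 8, 9, 12, 13, 16, 18}.

1 2 3 4 6 8 9 12 13 16 18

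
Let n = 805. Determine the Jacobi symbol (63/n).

Reciprocity: 63 ≡ 3 and 805 ≡ 1 (mod 4), so (63/805) = +(805/63).
Reduce top mod 63: now compute (49/63).
Reciprocity: 49 ≡ 1 and 63 ≡ 3 (mod 4), so (49/63) = +(63/49).
Reduce top mod 49: now compute (14/49).
Pull out 2: since 49 ≡ 1 (mod 8), (2/49) = +1.
Reciprocity: 7 ≡ 3 and 49 ≡ 1 (mod 4), so (7/49) = +(49/7).
Reduce top mod 7: now compute (0/7).
Top reduces to 0: gcd > 1, so the symbol is 0.

0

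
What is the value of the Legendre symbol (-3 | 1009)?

First reduce: -3 ≡ 1006 (mod 1009).
Pull out 2: since 1009 ≡ 1 (mod 8), (2/1009) = +1.
Reciprocity: 503 ≡ 3 and 1009 ≡ 1 (mod 4), so (503/1009) = +(1009/503).
Reduce top mod 503: now compute (3/503).
Reciprocity: 3 ≡ 3 and 503 ≡ 3 (mod 4), so (3/503) = −(503/3).
Reduce top mod 3: now compute (2/3).
Pull out 2: since 3 ≡ 3 (mod 8), (2/3) = -1.
Reached (1/3) = 1. Collecting the sign flips along the way, the symbol is +1.

1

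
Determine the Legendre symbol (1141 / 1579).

Reciprocity: 1141 ≡ 1 and 1579 ≡ 3 (mod 4), so (1141/1579) = +(1579/1141).
Reduce top mod 1141: now compute (438/1141).
Pull out 2: since 1141 ≡ 5 (mod 8), (2/1141) = -1.
Reciprocity: 219 ≡ 3 and 1141 ≡ 1 (mod 4), so (219/1141) = +(1141/219).
Reduce top mod 219: now compute (46/219).
Pull out 2: since 219 ≡ 3 (mod 8), (2/219) = -1.
Reciprocity: 23 ≡ 3 and 219 ≡ 3 (mod 4), so (23/219) = −(219/23).
Reduce top mod 23: now compute (12/23).
Pull out 2^2: since 23 ≡ 7 (mod 8), (2/23) = +1, so (2/23)^2 = +1.
Reciprocity: 3 ≡ 3 and 23 ≡ 3 (mod 4), so (3/23) = −(23/3).
Reduce top mod 3: now compute (2/3).
Pull out 2: since 3 ≡ 3 (mod 8), (2/3) = -1.
Reached (1/3) = 1. Collecting the sign flips along the way, the symbol is -1.

-1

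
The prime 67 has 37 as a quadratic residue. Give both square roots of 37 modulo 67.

29, 38

Since 67 ≡ 3 (mod 4), a square root of 37 is 37^((67+1)/4) = 37^17 mod 67.
Repeated squaring: 37^2≡29, 37^4≡37, 37^8≡29, 37^16≡37 (mod 67).
37^17 = 37^(16+1) ≡ 29 (mod 67).
Check: 29² = 841 ≡ 37 (mod 67). The two roots are 29 and 38.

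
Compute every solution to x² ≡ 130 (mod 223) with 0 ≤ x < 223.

24, 199

Since 223 ≡ 3 (mod 4), a square root of 130 is 130^((223+1)/4) = 130^56 mod 223.
Repeated squaring: 130^2≡175, 130^4≡74, 130^8≡124, 130^16≡212, 130^32≡121 (mod 223).
130^56 = 130^(32+16+8) ≡ 199 (mod 223).
Check: 199² = 39601 ≡ 130 (mod 223). The two roots are 24 and 199.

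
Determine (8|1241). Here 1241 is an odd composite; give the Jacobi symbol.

Pull out 2^3: since 1241 ≡ 1 (mod 8), (2/1241) = +1, so (2/1241)^3 = +1.
Reached (1/1241) = 1. Collecting the sign flips along the way, the symbol is +1.

1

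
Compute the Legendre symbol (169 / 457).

1

Reciprocity: 169 ≡ 1 and 457 ≡ 1 (mod 4), so (169/457) = +(457/169).
Reduce top mod 169: now compute (119/169).
Reciprocity: 119 ≡ 3 and 169 ≡ 1 (mod 4), so (119/169) = +(169/119).
Reduce top mod 119: now compute (50/119).
Pull out 2: since 119 ≡ 7 (mod 8), (2/119) = +1.
Reciprocity: 25 ≡ 1 and 119 ≡ 3 (mod 4), so (25/119) = +(119/25).
Reduce top mod 25: now compute (19/25).
Reciprocity: 19 ≡ 3 and 25 ≡ 1 (mod 4), so (19/25) = +(25/19).
Reduce top mod 19: now compute (6/19).
Pull out 2: since 19 ≡ 3 (mod 8), (2/19) = -1.
Reciprocity: 3 ≡ 3 and 19 ≡ 3 (mod 4), so (3/19) = −(19/3).
Reduce top mod 3: now compute (1/3).
Reached (1/3) = 1. Collecting the sign flips along the way, the symbol is +1.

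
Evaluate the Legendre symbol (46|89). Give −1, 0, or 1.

-1

Pull out 2: since 89 ≡ 1 (mod 8), (2/89) = +1.
Reciprocity: 23 ≡ 3 and 89 ≡ 1 (mod 4), so (23/89) = +(89/23).
Reduce top mod 23: now compute (20/23).
Pull out 2^2: since 23 ≡ 7 (mod 8), (2/23) = +1, so (2/23)^2 = +1.
Reciprocity: 5 ≡ 1 and 23 ≡ 3 (mod 4), so (5/23) = +(23/5).
Reduce top mod 5: now compute (3/5).
Reciprocity: 3 ≡ 3 and 5 ≡ 1 (mod 4), so (3/5) = +(5/3).
Reduce top mod 3: now compute (2/3).
Pull out 2: since 3 ≡ 3 (mod 8), (2/3) = -1.
Reached (1/3) = 1. Collecting the sign flips along the way, the symbol is -1.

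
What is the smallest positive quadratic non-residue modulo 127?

3

(2/127) = +1, so 2 is a residue.
(3/127) = −1, so 3 is the smallest positive non-residue mod 127.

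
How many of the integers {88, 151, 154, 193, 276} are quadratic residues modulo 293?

(88/293) = +1 → QR.
(151/293) = -1 → non-residue.
(154/293) = -1 → non-residue.
(193/293) = +1 → QR.
(276/293) = +1 → QR.
Total quadratic residues among the 5: 3.

3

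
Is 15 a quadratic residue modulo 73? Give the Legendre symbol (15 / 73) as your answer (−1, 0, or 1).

Reciprocity: 15 ≡ 3 and 73 ≡ 1 (mod 4), so (15/73) = +(73/15).
Reduce top mod 15: now compute (13/15).
Reciprocity: 13 ≡ 1 and 15 ≡ 3 (mod 4), so (13/15) = +(15/13).
Reduce top mod 13: now compute (2/13).
Pull out 2: since 13 ≡ 5 (mod 8), (2/13) = -1.
Reached (1/13) = 1. Collecting the sign flips along the way, the symbol is -1.

-1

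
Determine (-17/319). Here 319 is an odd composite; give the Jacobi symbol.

-1

First reduce: -17 ≡ 302 (mod 319).
Pull out 2: since 319 ≡ 7 (mod 8), (2/319) = +1.
Reciprocity: 151 ≡ 3 and 319 ≡ 3 (mod 4), so (151/319) = −(319/151).
Reduce top mod 151: now compute (17/151).
Reciprocity: 17 ≡ 1 and 151 ≡ 3 (mod 4), so (17/151) = +(151/17).
Reduce top mod 17: now compute (15/17).
Reciprocity: 15 ≡ 3 and 17 ≡ 1 (mod 4), so (15/17) = +(17/15).
Reduce top mod 15: now compute (2/15).
Pull out 2: since 15 ≡ 7 (mod 8), (2/15) = +1.
Reached (1/15) = 1. Collecting the sign flips along the way, the symbol is -1.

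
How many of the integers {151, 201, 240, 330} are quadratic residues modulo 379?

1

(151/379) = +1 → QR.
(201/379) = -1 → non-residue.
(240/379) = -1 → non-residue.
(330/379) = -1 → non-residue.
Total quadratic residues among the 4: 1.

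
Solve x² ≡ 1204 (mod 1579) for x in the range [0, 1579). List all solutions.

Since 1579 ≡ 3 (mod 4), a square root of 1204 is 1204^((1579+1)/4) = 1204^395 mod 1579.
Repeated squaring: 1204^2≡94, 1204^4≡941, 1204^8≡1241, 1204^16≡556, 1204^32≡1231, 1204^64≡1100, 1204^128≡486, 1204^256≡925 (mod 1579).
1204^395 = 1204^(256+128+8+2+1) ≡ 1116 (mod 1579).
Check: 1116² = 1245456 ≡ 1204 (mod 1579). The two roots are 463 and 1116.

463, 1116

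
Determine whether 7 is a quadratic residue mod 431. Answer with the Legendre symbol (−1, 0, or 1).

Euler's criterion: (7/431) ≡ 7^215 (mod 431).
7^2 ≡ 49 (mod 431)
7^4 ≡ 246 (mod 431)
7^8 ≡ 176 (mod 431)
7^16 ≡ 375 (mod 431)
7^32 ≡ 119 (mod 431)
7^64 ≡ 369 (mod 431)
7^128 ≡ 396 (mod 431)
7^215 = 7^(128+64+16+4+2+1) ≡ 430 (mod 431).
Result is 430 ≡ −1, so (7/431) = −1.

-1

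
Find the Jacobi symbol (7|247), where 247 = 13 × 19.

-1

Reciprocity: 7 ≡ 3 and 247 ≡ 3 (mod 4), so (7/247) = −(247/7).
Reduce top mod 7: now compute (2/7).
Pull out 2: since 7 ≡ 7 (mod 8), (2/7) = +1.
Reached (1/7) = 1. Collecting the sign flips along the way, the symbol is -1.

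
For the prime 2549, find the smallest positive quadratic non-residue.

2

(2/2549) = −1, so 2 is the smallest positive non-residue mod 2549.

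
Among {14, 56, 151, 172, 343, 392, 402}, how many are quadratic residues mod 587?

3

(14/587) = -1 → non-residue.
(56/587) = -1 → non-residue.
(151/587) = +1 → QR.
(172/587) = +1 → QR.
(343/587) = +1 → QR.
(392/587) = -1 → non-residue.
(402/587) = -1 → non-residue.
Total quadratic residues among the 7: 3.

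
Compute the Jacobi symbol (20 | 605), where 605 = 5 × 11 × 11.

0

Pull out 2^2: since 605 ≡ 5 (mod 8), (2/605) = -1, so (2/605)^2 = +1.
Reciprocity: 5 ≡ 1 and 605 ≡ 1 (mod 4), so (5/605) = +(605/5).
Reduce top mod 5: now compute (0/5).
Top reduces to 0: gcd > 1, so the symbol is 0.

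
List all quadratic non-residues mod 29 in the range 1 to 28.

Square k = 1,…,14 (k and 29−k give the same square):
1²=1, 2²=4, 3²=9, 4²=16, 5²=25, 6²≡7, 7²≡20, 8²≡6, 9²≡23, 10²≡13, 11²≡5, 12²≡28, 13²≡24, 14²≡22 (mod 29).
The residues are {1, 4, 5, 6, 7, 9, 13, 16, 20, 22, 23, 24, 25, 28}; the non-residues are the remaining 14 nonzero classes.

2, 3, 8, 10, 11, 12, 14, 15, 17, 18, 19, 21, 26, 27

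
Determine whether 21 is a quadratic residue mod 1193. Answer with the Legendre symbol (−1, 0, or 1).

1

Reciprocity: 21 ≡ 1 and 1193 ≡ 1 (mod 4), so (21/1193) = +(1193/21).
Reduce top mod 21: now compute (17/21).
Reciprocity: 17 ≡ 1 and 21 ≡ 1 (mod 4), so (17/21) = +(21/17).
Reduce top mod 17: now compute (4/17).
Pull out 2^2: since 17 ≡ 1 (mod 8), (2/17) = +1, so (2/17)^2 = +1.
Reached (1/17) = 1. Collecting the sign flips along the way, the symbol is +1.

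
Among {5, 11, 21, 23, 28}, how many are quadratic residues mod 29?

(5/29) = +1 → QR.
(11/29) = -1 → non-residue.
(21/29) = -1 → non-residue.
(23/29) = +1 → QR.
(28/29) = +1 → QR.
Total quadratic residues among the 5: 3.

3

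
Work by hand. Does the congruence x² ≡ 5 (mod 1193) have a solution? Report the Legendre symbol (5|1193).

Euler's criterion: (5/1193) ≡ 5^596 (mod 1193).
5^2 ≡ 25 (mod 1193)
5^4 ≡ 625 (mod 1193)
5^8 ≡ 514 (mod 1193)
5^16 ≡ 543 (mod 1193)
5^32 ≡ 178 (mod 1193)
5^64 ≡ 666 (mod 1193)
5^128 ≡ 953 (mod 1193)
5^256 ≡ 336 (mod 1193)
5^512 ≡ 754 (mod 1193)
5^596 = 5^(512+64+16+4) ≡ 1192 (mod 1193).
Result is 1192 ≡ −1, so (5/1193) = −1.

-1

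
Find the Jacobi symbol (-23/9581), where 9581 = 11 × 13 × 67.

1

First reduce: -23 ≡ 9558 (mod 9581).
Pull out 2: since 9581 ≡ 5 (mod 8), (2/9581) = -1.
Reciprocity: 4779 ≡ 3 and 9581 ≡ 1 (mod 4), so (4779/9581) = +(9581/4779).
Reduce top mod 4779: now compute (23/4779).
Reciprocity: 23 ≡ 3 and 4779 ≡ 3 (mod 4), so (23/4779) = −(4779/23).
Reduce top mod 23: now compute (18/23).
Pull out 2: since 23 ≡ 7 (mod 8), (2/23) = +1.
Reciprocity: 9 ≡ 1 and 23 ≡ 3 (mod 4), so (9/23) = +(23/9).
Reduce top mod 9: now compute (5/9).
Reciprocity: 5 ≡ 1 and 9 ≡ 1 (mod 4), so (5/9) = +(9/5).
Reduce top mod 5: now compute (4/5).
Pull out 2^2: since 5 ≡ 5 (mod 8), (2/5) = -1, so (2/5)^2 = +1.
Reached (1/5) = 1. Collecting the sign flips along the way, the symbol is +1.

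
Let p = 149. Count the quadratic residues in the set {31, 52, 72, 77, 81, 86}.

3

(31/149) = +1 → QR.
(52/149) = -1 → non-residue.
(72/149) = -1 → non-residue.
(77/149) = -1 → non-residue.
(81/149) = +1 → QR.
(86/149) = +1 → QR.
Total quadratic residues among the 6: 3.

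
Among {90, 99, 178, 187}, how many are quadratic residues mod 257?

(90/257) = -1 → non-residue.
(99/257) = +1 → QR.
(178/257) = +1 → QR.
(187/257) = +1 → QR.
Total quadratic residues among the 4: 3.

3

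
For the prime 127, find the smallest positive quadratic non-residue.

3

(2/127) = +1, so 2 is a residue.
(3/127) = −1, so 3 is the smallest positive non-residue mod 127.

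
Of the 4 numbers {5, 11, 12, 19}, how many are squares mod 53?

(5/53) = -1 → non-residue.
(11/53) = +1 → QR.
(12/53) = -1 → non-residue.
(19/53) = -1 → non-residue.
Total quadratic residues among the 4: 1.

1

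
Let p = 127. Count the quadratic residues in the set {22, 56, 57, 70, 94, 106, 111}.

(22/127) = +1 → QR.
(56/127) = -1 → non-residue.
(57/127) = -1 → non-residue.
(70/127) = +1 → QR.
(94/127) = +1 → QR.
(106/127) = -1 → non-residue.
(111/127) = -1 → non-residue.
Total quadratic residues among the 7: 3.

3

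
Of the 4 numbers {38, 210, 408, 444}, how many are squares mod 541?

1

(38/541) = -1 → non-residue.
(210/541) = -1 → non-residue.
(408/541) = +1 → QR.
(444/541) = -1 → non-residue.
Total quadratic residues among the 4: 1.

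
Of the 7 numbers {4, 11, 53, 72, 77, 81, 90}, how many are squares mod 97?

(4/97) = +1 → QR.
(11/97) = +1 → QR.
(53/97) = +1 → QR.
(72/97) = +1 → QR.
(77/97) = -1 → non-residue.
(81/97) = +1 → QR.
(90/97) = -1 → non-residue.
Total quadratic residues among the 7: 5.

5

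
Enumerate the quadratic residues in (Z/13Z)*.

Square k = 1,…,6 (k and 13−k give the same square):
1²=1, 2²=4, 3²=9, 4²≡3, 5²≡12, 6²≡10 (mod 13).
So the quadratic residues mod 13 are {1, 3, 4, 9, 10, 12}.

1 3 4 9 10 12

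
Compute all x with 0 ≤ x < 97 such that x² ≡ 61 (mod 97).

35, 62

97 ≡ 1 (mod 4), so we find a root by search.
Trying successive values, 35² = 1225 ≡ 61 (mod 97). The other root is 97 − 35 = 62.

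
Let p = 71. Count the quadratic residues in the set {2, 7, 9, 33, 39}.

2

(2/71) = +1 → QR.
(7/71) = -1 → non-residue.
(9/71) = +1 → QR.
(33/71) = -1 → non-residue.
(39/71) = -1 → non-residue.
Total quadratic residues among the 5: 2.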